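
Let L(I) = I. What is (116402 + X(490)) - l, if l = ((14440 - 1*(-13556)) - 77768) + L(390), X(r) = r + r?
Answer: 166764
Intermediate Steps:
X(r) = 2*r
l = -49382 (l = ((14440 - 1*(-13556)) - 77768) + 390 = ((14440 + 13556) - 77768) + 390 = (27996 - 77768) + 390 = -49772 + 390 = -49382)
(116402 + X(490)) - l = (116402 + 2*490) - 1*(-49382) = (116402 + 980) + 49382 = 117382 + 49382 = 166764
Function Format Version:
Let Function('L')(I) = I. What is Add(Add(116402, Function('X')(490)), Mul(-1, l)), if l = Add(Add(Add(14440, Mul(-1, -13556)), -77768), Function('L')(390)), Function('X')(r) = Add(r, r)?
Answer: 166764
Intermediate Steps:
Function('X')(r) = Mul(2, r)
l = -49382 (l = Add(Add(Add(14440, Mul(-1, -13556)), -77768), 390) = Add(Add(Add(14440, 13556), -77768), 390) = Add(Add(27996, -77768), 390) = Add(-49772, 390) = -49382)
Add(Add(116402, Function('X')(490)), Mul(-1, l)) = Add(Add(116402, Mul(2, 490)), Mul(-1, -49382)) = Add(Add(116402, 980), 49382) = Add(117382, 49382) = 166764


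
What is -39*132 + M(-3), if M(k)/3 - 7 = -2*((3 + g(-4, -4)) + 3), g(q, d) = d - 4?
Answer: -5115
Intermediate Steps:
g(q, d) = -4 + d
M(k) = 33 (M(k) = 21 + 3*(-2*((3 + (-4 - 4)) + 3)) = 21 + 3*(-2*((3 - 8) + 3)) = 21 + 3*(-2*(-5 + 3)) = 21 + 3*(-2*(-2)) = 21 + 3*4 = 21 + 12 = 33)
-39*132 + M(-3) = -39*132 + 33 = -5148 + 33 = -5115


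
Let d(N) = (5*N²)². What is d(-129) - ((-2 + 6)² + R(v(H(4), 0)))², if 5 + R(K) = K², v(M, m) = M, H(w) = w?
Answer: 6923071296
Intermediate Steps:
d(N) = 25*N⁴
R(K) = -5 + K²
d(-129) - ((-2 + 6)² + R(v(H(4), 0)))² = 25*(-129)⁴ - ((-2 + 6)² + (-5 + 4²))² = 25*276922881 - (4² + (-5 + 16))² = 6923072025 - (16 + 11)² = 6923072025 - 1*27² = 6923072025 - 1*729 = 6923072025 - 729 = 6923071296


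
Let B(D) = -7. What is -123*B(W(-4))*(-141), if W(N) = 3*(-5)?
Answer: -121401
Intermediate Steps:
W(N) = -15
-123*B(W(-4))*(-141) = -123*(-7)*(-141) = 861*(-141) = -121401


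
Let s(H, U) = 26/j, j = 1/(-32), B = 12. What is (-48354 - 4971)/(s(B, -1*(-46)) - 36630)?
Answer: 53325/37462 ≈ 1.4234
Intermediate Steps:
j = -1/32 ≈ -0.031250
s(H, U) = -832 (s(H, U) = 26/(-1/32) = 26*(-32) = -832)
(-48354 - 4971)/(s(B, -1*(-46)) - 36630) = (-48354 - 4971)/(-832 - 36630) = -53325/(-37462) = -53325*(-1/37462) = 53325/37462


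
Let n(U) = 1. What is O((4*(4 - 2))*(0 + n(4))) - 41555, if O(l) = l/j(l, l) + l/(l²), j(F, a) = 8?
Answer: -332431/8 ≈ -41554.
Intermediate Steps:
O(l) = 1/l + l/8 (O(l) = l/8 + l/(l²) = l*(⅛) + l/l² = l/8 + 1/l = 1/l + l/8)
O((4*(4 - 2))*(0 + n(4))) - 41555 = (1/((4*(4 - 2))*(0 + 1)) + ((4*(4 - 2))*(0 + 1))/8) - 41555 = (1/((4*2)*1) + ((4*2)*1)/8) - 41555 = (1/(8*1) + (8*1)/8) - 41555 = (1/8 + (⅛)*8) - 41555 = (⅛ + 1) - 41555 = 9/8 - 41555 = -332431/8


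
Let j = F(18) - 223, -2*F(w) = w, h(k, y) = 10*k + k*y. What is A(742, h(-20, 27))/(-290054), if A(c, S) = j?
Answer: 116/145027 ≈ 0.00079985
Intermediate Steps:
F(w) = -w/2
j = -232 (j = -½*18 - 223 = -9 - 223 = -232)
A(c, S) = -232
A(742, h(-20, 27))/(-290054) = -232/(-290054) = -232*(-1/290054) = 116/145027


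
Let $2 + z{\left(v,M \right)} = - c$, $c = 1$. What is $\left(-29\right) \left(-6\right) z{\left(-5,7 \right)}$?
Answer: $-522$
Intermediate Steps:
$z{\left(v,M \right)} = -3$ ($z{\left(v,M \right)} = -2 - 1 = -3$)
$\left(-29\right) \left(-6\right) z{\left(-5,7 \right)} = \left(-29\right) \left(-6\right) \left(-3\right) = 174 \left(-3\right) = -522$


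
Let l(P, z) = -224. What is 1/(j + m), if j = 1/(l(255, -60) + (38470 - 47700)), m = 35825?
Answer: 9454/338689549 ≈ 2.7913e-5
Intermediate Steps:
j = -1/9454 (j = 1/(-224 + (38470 - 47700)) = 1/(-224 - 9230) = 1/(-9454) = -1/9454 ≈ -0.00010578)
1/(j + m) = 1/(-1/9454 + 35825) = 1/(338689549/9454) = 9454/338689549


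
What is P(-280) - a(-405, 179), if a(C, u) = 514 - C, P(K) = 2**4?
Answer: -903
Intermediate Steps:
P(K) = 16
P(-280) - a(-405, 179) = 16 - (514 - 1*(-405)) = 16 - (514 + 405) = 16 - 1*919 = 16 - 919 = -903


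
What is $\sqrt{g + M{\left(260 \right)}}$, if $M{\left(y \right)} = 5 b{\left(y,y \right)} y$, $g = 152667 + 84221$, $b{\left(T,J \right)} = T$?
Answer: $2 \sqrt{143722} \approx 758.21$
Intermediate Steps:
$g = 236888$
$M{\left(y \right)} = 5 y^{2}$ ($M{\left(y \right)} = 5 y y = 5 y^{2}$)
$\sqrt{g + M{\left(260 \right)}} = \sqrt{236888 + 5 \cdot 260^{2}} = \sqrt{236888 + 5 \cdot 67600} = \sqrt{236888 + 338000} = \sqrt{574888} = 2 \sqrt{143722}$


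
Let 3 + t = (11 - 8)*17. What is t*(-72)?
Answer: -3456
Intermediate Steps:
t = 48 (t = -3 + (11 - 8)*17 = -3 + 3*17 = -3 + 51 = 48)
t*(-72) = 48*(-72) = -3456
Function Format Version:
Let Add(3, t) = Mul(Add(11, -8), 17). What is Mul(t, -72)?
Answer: -3456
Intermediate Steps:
t = 48 (t = Add(-3, Mul(Add(11, -8), 17)) = Add(-3, Mul(3, 17)) = Add(-3, 51) = 48)
Mul(t, -72) = Mul(48, -72) = -3456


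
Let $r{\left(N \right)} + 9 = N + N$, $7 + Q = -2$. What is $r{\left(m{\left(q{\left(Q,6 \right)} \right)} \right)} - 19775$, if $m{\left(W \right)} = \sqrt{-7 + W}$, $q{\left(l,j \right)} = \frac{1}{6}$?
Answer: $-19784 + \frac{i \sqrt{246}}{3} \approx -19784.0 + 5.2281 i$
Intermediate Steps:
$Q = -9$ ($Q = -7 - 2 = -9$)
$q{\left(l,j \right)} = \frac{1}{6}$
$r{\left(N \right)} = -9 + 2 N$ ($r{\left(N \right)} = -9 + \left(N + N\right) = -9 + 2 N$)
$r{\left(m{\left(q{\left(Q,6 \right)} \right)} \right)} - 19775 = \left(-9 + 2 \sqrt{-7 + \frac{1}{6}}\right) - 19775 = \left(-9 + 2 \sqrt{- \frac{41}{6}}\right) - 19775 = \left(-9 + 2 \frac{i \sqrt{246}}{6}\right) - 19775 = \left(-9 + \frac{i \sqrt{246}}{3}\right) - 19775 = -19784 + \frac{i \sqrt{246}}{3}$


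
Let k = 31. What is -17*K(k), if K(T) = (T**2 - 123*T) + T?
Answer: 47957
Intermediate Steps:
K(T) = T**2 - 122*T
-17*K(k) = -527*(-122 + 31) = -527*(-91) = -17*(-2821) = 47957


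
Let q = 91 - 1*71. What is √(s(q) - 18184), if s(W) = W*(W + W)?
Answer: 2*I*√4346 ≈ 131.85*I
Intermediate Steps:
q = 20 (q = 91 - 71 = 20)
s(W) = 2*W² (s(W) = W*(2*W) = 2*W²)
√(s(q) - 18184) = √(2*20² - 18184) = √(2*400 - 18184) = √(800 - 18184) = √(-17384) = 2*I*√4346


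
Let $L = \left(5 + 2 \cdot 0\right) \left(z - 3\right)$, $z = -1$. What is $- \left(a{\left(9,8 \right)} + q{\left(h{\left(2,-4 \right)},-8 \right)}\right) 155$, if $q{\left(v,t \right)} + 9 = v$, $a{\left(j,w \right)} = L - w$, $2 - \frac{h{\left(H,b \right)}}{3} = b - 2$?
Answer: $2015$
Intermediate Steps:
$h{\left(H,b \right)} = 12 - 3 b$ ($h{\left(H,b \right)} = 6 - 3 \left(b - 2\right) = 6 - 3 \left(-2 + b\right) = 6 - \left(-6 + 3 b\right) = 12 - 3 b$)
$L = -20$ ($L = \left(5 + 2 \cdot 0\right) \left(-1 - 3\right) = \left(5 + 0\right) \left(-4\right) = 5 \left(-4\right) = -20$)
$a{\left(j,w \right)} = -20 - w$
$q{\left(v,t \right)} = -9 + v$
$- \left(a{\left(9,8 \right)} + q{\left(h{\left(2,-4 \right)},-8 \right)}\right) 155 = - \left(\left(-20 - 8\right) + \left(-9 + \left(12 - -12\right)\right)\right) 155 = - \left(\left(-20 - 8\right) + \left(-9 + \left(12 + 12\right)\right)\right) 155 = - \left(-28 + \left(-9 + 24\right)\right) 155 = - \left(-28 + 15\right) 155 = - \left(-13\right) 155 = \left(-1\right) \left(-2015\right) = 2015$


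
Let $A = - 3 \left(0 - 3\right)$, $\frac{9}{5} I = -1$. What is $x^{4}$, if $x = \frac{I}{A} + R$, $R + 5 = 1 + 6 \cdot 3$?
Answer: $\frac{1624709678881}{43046721} \approx 37743.0$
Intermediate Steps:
$I = - \frac{5}{9}$ ($I = \frac{5}{9} \left(-1\right) = - \frac{5}{9} \approx -0.55556$)
$A = 9$ ($A = \left(-3\right) \left(-3\right) = 9$)
$R = 14$ ($R = -5 + \left(1 + 6 \cdot 3\right) = -5 + \left(1 + 18\right) = -5 + 19 = 14$)
$x = \frac{1129}{81}$ ($x = - \frac{5}{9 \cdot 9} + 14 = \left(- \frac{5}{9}\right) \frac{1}{9} + 14 = - \frac{5}{81} + 14 = \frac{1129}{81} \approx 13.938$)
$x^{4} = \left(\frac{1129}{81}\right)^{4} = \frac{1624709678881}{43046721}$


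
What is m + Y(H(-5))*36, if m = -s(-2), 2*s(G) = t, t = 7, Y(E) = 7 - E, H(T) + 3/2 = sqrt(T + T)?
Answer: 605/2 - 36*I*sqrt(10) ≈ 302.5 - 113.84*I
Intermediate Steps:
H(T) = -3/2 + sqrt(2)*sqrt(T) (H(T) = -3/2 + sqrt(T + T) = -3/2 + sqrt(2*T) = -3/2 + sqrt(2)*sqrt(T))
s(G) = 7/2 (s(G) = (1/2)*7 = 7/2)
m = -7/2 (m = -1*7/2 = -7/2 ≈ -3.5000)
m + Y(H(-5))*36 = -7/2 + (7 - (-3/2 + sqrt(2)*sqrt(-5)))*36 = -7/2 + (7 - (-3/2 + sqrt(2)*(I*sqrt(5))))*36 = -7/2 + (7 - (-3/2 + I*sqrt(10)))*36 = -7/2 + (7 + (3/2 - I*sqrt(10)))*36 = -7/2 + (17/2 - I*sqrt(10))*36 = -7/2 + (306 - 36*I*sqrt(10)) = 605/2 - 36*I*sqrt(10)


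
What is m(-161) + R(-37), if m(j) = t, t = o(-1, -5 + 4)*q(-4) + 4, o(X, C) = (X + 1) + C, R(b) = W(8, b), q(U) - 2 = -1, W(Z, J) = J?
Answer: -34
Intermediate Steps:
q(U) = 1 (q(U) = 2 - 1 = 1)
R(b) = b
o(X, C) = 1 + C + X (o(X, C) = (1 + X) + C = 1 + C + X)
t = 3 (t = (1 + (-5 + 4) - 1)*1 + 4 = (1 - 1 - 1)*1 + 4 = -1*1 + 4 = -1 + 4 = 3)
m(j) = 3
m(-161) + R(-37) = 3 - 37 = -34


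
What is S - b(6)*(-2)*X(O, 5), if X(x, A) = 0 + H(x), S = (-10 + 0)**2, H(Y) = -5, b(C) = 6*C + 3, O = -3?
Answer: -290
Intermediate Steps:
b(C) = 3 + 6*C
S = 100 (S = (-10)**2 = 100)
X(x, A) = -5 (X(x, A) = 0 - 5 = -5)
S - b(6)*(-2)*X(O, 5) = 100 - (3 + 6*6)*(-2)*(-5) = 100 - (3 + 36)*(-2)*(-5) = 100 - 39*(-2)*(-5) = 100 - (-78)*(-5) = 100 - 1*390 = 100 - 390 = -290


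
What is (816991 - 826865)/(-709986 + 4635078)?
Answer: -4937/1962546 ≈ -0.0025156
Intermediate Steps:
(816991 - 826865)/(-709986 + 4635078) = -9874/3925092 = -9874*1/3925092 = -4937/1962546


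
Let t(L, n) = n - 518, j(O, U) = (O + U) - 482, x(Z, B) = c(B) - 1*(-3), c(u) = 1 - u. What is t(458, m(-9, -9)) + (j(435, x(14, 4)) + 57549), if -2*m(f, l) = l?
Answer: 113977/2 ≈ 56989.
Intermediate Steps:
m(f, l) = -l/2
x(Z, B) = 4 - B (x(Z, B) = (1 - B) - 1*(-3) = (1 - B) + 3 = 4 - B)
j(O, U) = -482 + O + U
t(L, n) = -518 + n
t(458, m(-9, -9)) + (j(435, x(14, 4)) + 57549) = (-518 - ½*(-9)) + ((-482 + 435 + (4 - 1*4)) + 57549) = (-518 + 9/2) + ((-482 + 435 + (4 - 4)) + 57549) = -1027/2 + ((-482 + 435 + 0) + 57549) = -1027/2 + (-47 + 57549) = -1027/2 + 57502 = 113977/2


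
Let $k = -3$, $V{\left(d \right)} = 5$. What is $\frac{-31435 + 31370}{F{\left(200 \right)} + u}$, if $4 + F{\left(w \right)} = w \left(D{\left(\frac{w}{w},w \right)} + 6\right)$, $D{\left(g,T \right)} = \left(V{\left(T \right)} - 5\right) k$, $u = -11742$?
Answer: $\frac{65}{10546} \approx 0.0061635$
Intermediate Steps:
$D{\left(g,T \right)} = 0$ ($D{\left(g,T \right)} = \left(5 - 5\right) \left(-3\right) = 0 \left(-3\right) = 0$)
$F{\left(w \right)} = -4 + 6 w$ ($F{\left(w \right)} = -4 + w \left(0 + 6\right) = -4 + w 6 = -4 + 6 w$)
$\frac{-31435 + 31370}{F{\left(200 \right)} + u} = \frac{-31435 + 31370}{\left(-4 + 6 \cdot 200\right) - 11742} = - \frac{65}{\left(-4 + 1200\right) - 11742} = - \frac{65}{1196 - 11742} = - \frac{65}{-10546} = \left(-65\right) \left(- \frac{1}{10546}\right) = \frac{65}{10546}$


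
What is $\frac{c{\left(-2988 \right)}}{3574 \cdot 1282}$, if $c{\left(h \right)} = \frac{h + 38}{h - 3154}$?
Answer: $\frac{1475}{14070916628} \approx 1.0483 \cdot 10^{-7}$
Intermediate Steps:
$c{\left(h \right)} = \frac{38 + h}{-3154 + h}$
$\frac{c{\left(-2988 \right)}}{3574 \cdot 1282} = \frac{\frac{1}{-3154 - 2988} \left(38 - 2988\right)}{3574 \cdot 1282} = \frac{\frac{1}{-6142} \left(-2950\right)}{4581868} = \left(- \frac{1}{6142}\right) \left(-2950\right) \frac{1}{4581868} = \frac{1475}{3071} \cdot \frac{1}{4581868} = \frac{1475}{14070916628}$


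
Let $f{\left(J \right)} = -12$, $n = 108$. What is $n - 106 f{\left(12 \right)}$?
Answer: $1380$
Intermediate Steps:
$n - 106 f{\left(12 \right)} = 108 - -1272 = 108 + 1272 = 1380$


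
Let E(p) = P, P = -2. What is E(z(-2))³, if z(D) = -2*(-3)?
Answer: -8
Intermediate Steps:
z(D) = 6
E(p) = -2
E(z(-2))³ = (-2)³ = -8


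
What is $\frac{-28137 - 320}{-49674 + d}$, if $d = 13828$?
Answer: $\frac{28457}{35846} \approx 0.79387$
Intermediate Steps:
$\frac{-28137 - 320}{-49674 + d} = \frac{-28137 - 320}{-49674 + 13828} = - \frac{28457}{-35846} = \left(-28457\right) \left(- \frac{1}{35846}\right) = \frac{28457}{35846}$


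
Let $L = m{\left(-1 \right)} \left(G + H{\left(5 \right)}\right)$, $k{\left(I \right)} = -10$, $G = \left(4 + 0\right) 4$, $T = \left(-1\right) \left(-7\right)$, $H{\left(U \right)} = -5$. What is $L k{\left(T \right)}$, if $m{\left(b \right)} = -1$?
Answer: $110$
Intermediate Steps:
$T = 7$
$G = 16$ ($G = 4 \cdot 4 = 16$)
$L = -11$ ($L = - (16 - 5) = \left(-1\right) 11 = -11$)
$L k{\left(T \right)} = \left(-11\right) \left(-10\right) = 110$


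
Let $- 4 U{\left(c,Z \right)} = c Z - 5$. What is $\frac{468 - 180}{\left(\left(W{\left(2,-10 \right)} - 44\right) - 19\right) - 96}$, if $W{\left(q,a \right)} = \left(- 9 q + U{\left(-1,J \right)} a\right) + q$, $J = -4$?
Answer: $- \frac{576}{355} \approx -1.6225$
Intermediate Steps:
$U{\left(c,Z \right)} = \frac{5}{4} - \frac{Z c}{4}$ ($U{\left(c,Z \right)} = - \frac{c Z - 5}{4} = - \frac{Z c - 5}{4} = - \frac{-5 + Z c}{4} = \frac{5}{4} - \frac{Z c}{4}$)
$W{\left(q,a \right)} = - 8 q + \frac{a}{4}$ ($W{\left(q,a \right)} = \left(- 9 q + \left(\frac{5}{4} - \left(-1\right) \left(-1\right)\right) a\right) + q = \left(- 9 q + \left(\frac{5}{4} - 1\right) a\right) + q = \left(- 9 q + \frac{a}{4}\right) + q = - 8 q + \frac{a}{4}$)
$\frac{468 - 180}{\left(\left(W{\left(2,-10 \right)} - 44\right) - 19\right) - 96} = \frac{468 - 180}{\left(\left(\left(\left(-8\right) 2 + \frac{1}{4} \left(-10\right)\right) - 44\right) - 19\right) - 96} = \frac{288}{\left(\left(\left(-16 - \frac{5}{2}\right) - 44\right) - 19\right) - 96} = \frac{288}{\left(\left(- \frac{37}{2} - 44\right) - 19\right) - 96} = \frac{288}{\left(- \frac{125}{2} - 19\right) - 96} = \frac{288}{- \frac{163}{2} - 96} = \frac{288}{- \frac{355}{2}} = 288 \left(- \frac{2}{355}\right) = - \frac{576}{355}$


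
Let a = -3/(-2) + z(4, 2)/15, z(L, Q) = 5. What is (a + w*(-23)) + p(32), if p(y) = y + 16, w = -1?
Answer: 437/6 ≈ 72.833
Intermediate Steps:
a = 11/6 (a = -3/(-2) + 5/15 = -3*(-1/2) + 5*(1/15) = 3/2 + 1/3 = 11/6 ≈ 1.8333)
p(y) = 16 + y
(a + w*(-23)) + p(32) = (11/6 - 1*(-23)) + (16 + 32) = (11/6 + 23) + 48 = 149/6 + 48 = 437/6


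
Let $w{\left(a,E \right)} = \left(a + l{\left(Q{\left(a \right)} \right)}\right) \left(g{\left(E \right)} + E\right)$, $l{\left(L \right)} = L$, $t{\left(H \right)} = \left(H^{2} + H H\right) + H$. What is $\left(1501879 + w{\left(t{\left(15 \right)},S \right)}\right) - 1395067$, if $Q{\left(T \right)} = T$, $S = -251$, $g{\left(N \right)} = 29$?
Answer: $-99648$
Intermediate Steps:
$t{\left(H \right)} = H + 2 H^{2}$ ($t{\left(H \right)} = \left(H^{2} + H^{2}\right) + H = 2 H^{2} + H = H + 2 H^{2}$)
$w{\left(a,E \right)} = 2 a \left(29 + E\right)$ ($w{\left(a,E \right)} = \left(a + a\right) \left(29 + E\right) = 2 a \left(29 + E\right)$)
$\left(1501879 + w{\left(t{\left(15 \right)},S \right)}\right) - 1395067 = \left(1501879 + 2 \cdot 15 \left(1 + 2 \cdot 15\right) \left(29 - 251\right)\right) - 1395067 = \left(1501879 + 2 \cdot 15 \left(1 + 30\right) \left(-222\right)\right) - 1395067 = \left(1501879 + 2 \cdot 15 \cdot 31 \left(-222\right)\right) - 1395067 = \left(1501879 + 2 \cdot 465 \left(-222\right)\right) - 1395067 = \left(1501879 - 206460\right) - 1395067 = 1295419 - 1395067 = -99648$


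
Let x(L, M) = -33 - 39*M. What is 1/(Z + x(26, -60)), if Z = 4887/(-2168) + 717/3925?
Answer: 8509400/19613558781 ≈ 0.00043385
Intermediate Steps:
Z = -17627019/8509400 (Z = 4887*(-1/2168) + 717*(1/3925) = -4887/2168 + 717/3925 = -17627019/8509400 ≈ -2.0715)
x(L, M) = -33 - 39*M
1/(Z + x(26, -60)) = 1/(-17627019/8509400 + (-33 - 39*(-60))) = 1/(-17627019/8509400 + (-33 + 2340)) = 1/(-17627019/8509400 + 2307) = 1/(19613558781/8509400) = 8509400/19613558781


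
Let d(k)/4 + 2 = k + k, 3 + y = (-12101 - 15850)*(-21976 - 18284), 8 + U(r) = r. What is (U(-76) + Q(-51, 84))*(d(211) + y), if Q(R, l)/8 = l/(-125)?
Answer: -12571951444164/125 ≈ -1.0058e+11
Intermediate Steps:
U(r) = -8 + r
y = 1125307257 (y = -3 + (-12101 - 15850)*(-21976 - 18284) = -3 - 27951*(-40260) = -3 + 1125307260 = 1125307257)
Q(R, l) = -8*l/125 (Q(R, l) = 8*(l/(-125)) = 8*(l*(-1/125)) = 8*(-l/125) = -8*l/125)
d(k) = -8 + 8*k (d(k) = -8 + 4*(k + k) = -8 + 4*(2*k) = -8 + 8*k)
(U(-76) + Q(-51, 84))*(d(211) + y) = ((-8 - 76) - 8/125*84)*((-8 + 8*211) + 1125307257) = (-84 - 672/125)*((-8 + 1688) + 1125307257) = -11172*(1680 + 1125307257)/125 = -11172/125*1125308937 = -12571951444164/125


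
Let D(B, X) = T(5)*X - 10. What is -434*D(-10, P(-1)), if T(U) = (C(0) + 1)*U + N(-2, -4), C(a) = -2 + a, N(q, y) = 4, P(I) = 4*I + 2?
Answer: 3472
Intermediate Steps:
P(I) = 2 + 4*I
T(U) = 4 - U (T(U) = ((-2 + 0) + 1)*U + 4 = (-2 + 1)*U + 4 = -U + 4 = 4 - U)
D(B, X) = -10 - X (D(B, X) = (4 - 1*5)*X - 10 = (4 - 5)*X - 10 = -X - 10 = -10 - X)
-434*D(-10, P(-1)) = -434*(-10 - (2 + 4*(-1))) = -434*(-10 - (2 - 4)) = -434*(-10 - 1*(-2)) = -434*(-10 + 2) = -434*(-8) = 3472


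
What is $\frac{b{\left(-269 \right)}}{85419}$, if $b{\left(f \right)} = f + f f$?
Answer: $\frac{72092}{85419} \approx 0.84398$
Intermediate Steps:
$b{\left(f \right)} = f + f^{2}$
$\frac{b{\left(-269 \right)}}{85419} = \frac{\left(-269\right) \left(1 - 269\right)}{85419} = \left(-269\right) \left(-268\right) \frac{1}{85419} = 72092 \cdot \frac{1}{85419} = \frac{72092}{85419}$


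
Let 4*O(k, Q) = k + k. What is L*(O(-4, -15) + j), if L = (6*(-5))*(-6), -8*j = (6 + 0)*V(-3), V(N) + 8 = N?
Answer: 1125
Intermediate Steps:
V(N) = -8 + N
O(k, Q) = k/2 (O(k, Q) = (k + k)/4 = (2*k)/4 = k/2)
j = 33/4 (j = -(6 + 0)*(-8 - 3)/8 = -3*(-11)/4 = -1/8*(-66) = 33/4 ≈ 8.2500)
L = 180 (L = -30*(-6) = 180)
L*(O(-4, -15) + j) = 180*((1/2)*(-4) + 33/4) = 180*(-2 + 33/4) = 180*(25/4) = 1125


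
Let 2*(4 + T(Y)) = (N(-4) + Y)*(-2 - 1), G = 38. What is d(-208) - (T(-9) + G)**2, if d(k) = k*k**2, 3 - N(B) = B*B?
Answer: -9003401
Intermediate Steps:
N(B) = 3 - B**2 (N(B) = 3 - B*B = 3 - B**2)
T(Y) = 31/2 - 3*Y/2 (T(Y) = -4 + (((3 - 1*(-4)**2) + Y)*(-2 - 1))/2 = -4 + (((3 - 1*16) + Y)*(-3))/2 = -4 + (((3 - 16) + Y)*(-3))/2 = -4 + ((-13 + Y)*(-3))/2 = -4 + (39 - 3*Y)/2 = -4 + (39/2 - 3*Y/2) = 31/2 - 3*Y/2)
d(k) = k**3
d(-208) - (T(-9) + G)**2 = (-208)**3 - ((31/2 - 3/2*(-9)) + 38)**2 = -8998912 - ((31/2 + 27/2) + 38)**2 = -8998912 - (29 + 38)**2 = -8998912 - 1*67**2 = -8998912 - 1*4489 = -8998912 - 4489 = -9003401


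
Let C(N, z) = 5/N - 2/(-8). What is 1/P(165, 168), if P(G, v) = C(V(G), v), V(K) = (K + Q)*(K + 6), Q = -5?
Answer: 5472/1369 ≈ 3.9971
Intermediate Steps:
V(K) = (-5 + K)*(6 + K) (V(K) = (K - 5)*(K + 6) = (-5 + K)*(6 + K))
C(N, z) = 1/4 + 5/N (C(N, z) = 5/N - 2*(-1/8) = 5/N + 1/4 = 1/4 + 5/N)
P(G, v) = (-10 + G + G**2)/(4*(-30 + G + G**2)) (P(G, v) = (20 + (-30 + G + G**2))/(4*(-30 + G + G**2)) = (-10 + G + G**2)/(4*(-30 + G + G**2)))
1/P(165, 168) = 1/((-10 + 165 + 165**2)/(4*(-30 + 165 + 165**2))) = 1/((-10 + 165 + 27225)/(4*(-30 + 165 + 27225))) = 1/((1/4)*27380/27360) = 1/((1/4)*(1/27360)*27380) = 1/(1369/5472) = 5472/1369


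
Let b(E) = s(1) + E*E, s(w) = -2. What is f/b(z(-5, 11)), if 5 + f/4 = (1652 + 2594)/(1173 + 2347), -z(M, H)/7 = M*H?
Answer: -607/5928920 ≈ -0.00010238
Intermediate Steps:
z(M, H) = -7*H*M (z(M, H) = -7*M*H = -7*H*M)
f = -607/40 (f = -20 + 4*((1652 + 2594)/(1173 + 2347)) = -20 + 4*(4246/3520) = -20 + 4*(4246*(1/3520)) = -20 + 4*(193/160) = -20 + 193/40 = -607/40 ≈ -15.175)
b(E) = -2 + E² (b(E) = -2 + E*E = -2 + E²)
f/b(z(-5, 11)) = -607/(40*(-2 + (-7*11*(-5))²)) = -607/(40*(-2 + 385²)) = -607/(40*(-2 + 148225)) = -607/40/148223 = -607/40*1/148223 = -607/5928920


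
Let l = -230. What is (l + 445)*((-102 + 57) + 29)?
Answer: -3440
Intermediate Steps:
(l + 445)*((-102 + 57) + 29) = (-230 + 445)*((-102 + 57) + 29) = 215*(-45 + 29) = 215*(-16) = -3440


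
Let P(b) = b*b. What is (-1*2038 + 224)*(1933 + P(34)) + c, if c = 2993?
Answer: -5600453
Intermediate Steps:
P(b) = b²
(-1*2038 + 224)*(1933 + P(34)) + c = (-1*2038 + 224)*(1933 + 34²) + 2993 = (-2038 + 224)*(1933 + 1156) + 2993 = -1814*3089 + 2993 = -5603446 + 2993 = -5600453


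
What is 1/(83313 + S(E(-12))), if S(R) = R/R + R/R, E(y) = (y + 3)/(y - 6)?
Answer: 1/83315 ≈ 1.2003e-5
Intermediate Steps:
E(y) = (3 + y)/(-6 + y)
S(R) = 2 (S(R) = 1 + 1 = 2)
1/(83313 + S(E(-12))) = 1/(83313 + 2) = 1/83315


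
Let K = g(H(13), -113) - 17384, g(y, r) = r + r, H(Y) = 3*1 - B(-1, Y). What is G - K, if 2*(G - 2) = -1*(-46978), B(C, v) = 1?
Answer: 41101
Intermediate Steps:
H(Y) = 2 (H(Y) = 3*1 - 1*1 = 3 - 1 = 2)
g(y, r) = 2*r
K = -17610 (K = 2*(-113) - 17384 = -226 - 17384 = -17610)
G = 23491 (G = 2 + (-1*(-46978))/2 = 2 + (1/2)*46978 = 2 + 23489 = 23491)
G - K = 23491 - 1*(-17610) = 23491 + 17610 = 41101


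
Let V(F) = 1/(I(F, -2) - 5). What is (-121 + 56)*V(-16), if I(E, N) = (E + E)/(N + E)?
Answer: 585/29 ≈ 20.172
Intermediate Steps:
I(E, N) = 2*E/(E + N) (I(E, N) = (2*E)/(E + N) = 2*E/(E + N))
V(F) = 1/(-5 + 2*F/(-2 + F)) (V(F) = 1/(2*F/(F - 2) - 5) = 1/(2*F/(-2 + F) - 5) = 1/(-5 + 2*F/(-2 + F)))
(-121 + 56)*V(-16) = (-121 + 56)*((-2 - 16)/(10 - 3*(-16))) = -65*(-18)/(10 + 48) = -65*(-18)/58 = -65*(-9/29) = 585/29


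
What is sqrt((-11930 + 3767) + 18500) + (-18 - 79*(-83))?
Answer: 6539 + sqrt(10337) ≈ 6640.7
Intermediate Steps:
sqrt((-11930 + 3767) + 18500) + (-18 - 79*(-83)) = sqrt(-8163 + 18500) + (-18 + 6557) = sqrt(10337) + 6539 = 6539 + sqrt(10337)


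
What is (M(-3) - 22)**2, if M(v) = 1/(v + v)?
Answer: 17689/36 ≈ 491.36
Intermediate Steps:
M(v) = 1/(2*v)
(M(-3) - 22)**2 = ((1/2)/(-3) - 22)**2 = ((1/2)*(-1/3) - 22)**2 = (-1/6 - 22)**2 = (-133/6)**2 = 17689/36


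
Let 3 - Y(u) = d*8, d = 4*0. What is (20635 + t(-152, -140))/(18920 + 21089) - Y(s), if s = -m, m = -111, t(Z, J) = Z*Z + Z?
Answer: -76440/40009 ≈ -1.9106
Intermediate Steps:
t(Z, J) = Z + Z**2 (t(Z, J) = Z**2 + Z = Z + Z**2)
d = 0
s = 111 (s = -1*(-111) = 111)
Y(u) = 3 (Y(u) = 3 - 0*8 = 3 - 1*0 = 3 + 0 = 3)
(20635 + t(-152, -140))/(18920 + 21089) - Y(s) = (20635 - 152*(1 - 152))/(18920 + 21089) - 1*3 = (20635 - 152*(-151))/40009 - 3 = (20635 + 22952)*(1/40009) - 3 = 43587*(1/40009) - 3 = 43587/40009 - 3 = -76440/40009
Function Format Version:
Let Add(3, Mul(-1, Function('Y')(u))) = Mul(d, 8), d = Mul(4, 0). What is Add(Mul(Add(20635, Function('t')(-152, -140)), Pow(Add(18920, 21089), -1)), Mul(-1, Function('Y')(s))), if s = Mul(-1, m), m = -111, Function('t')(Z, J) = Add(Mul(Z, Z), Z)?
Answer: Rational(-76440, 40009) ≈ -1.9106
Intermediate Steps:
Function('t')(Z, J) = Add(Z, Pow(Z, 2)) (Function('t')(Z, J) = Add(Pow(Z, 2), Z) = Add(Z, Pow(Z, 2)))
d = 0
s = 111 (s = Mul(-1, -111) = 111)
Function('Y')(u) = 3 (Function('Y')(u) = Add(3, Mul(-1, Mul(0, 8))) = Add(3, Mul(-1, 0)) = Add(3, 0) = 3)
Add(Mul(Add(20635, Function('t')(-152, -140)), Pow(Add(18920, 21089), -1)), Mul(-1, Function('Y')(s))) = Add(Mul(Add(20635, Mul(-152, Add(1, -152))), Pow(Add(18920, 21089), -1)), Mul(-1, 3)) = Add(Mul(Add(20635, Mul(-152, -151)), Pow(40009, -1)), -3) = Add(Mul(Add(20635, 22952), Rational(1, 40009)), -3) = Add(Mul(43587, Rational(1, 40009)), -3) = Add(Rational(43587, 40009), -3) = Rational(-76440, 40009)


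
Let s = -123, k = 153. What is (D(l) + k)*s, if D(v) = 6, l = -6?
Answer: -19557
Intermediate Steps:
(D(l) + k)*s = (6 + 153)*(-123) = 159*(-123) = -19557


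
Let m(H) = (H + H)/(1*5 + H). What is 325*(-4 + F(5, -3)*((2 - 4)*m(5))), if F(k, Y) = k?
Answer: -4550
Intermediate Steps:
m(H) = 2*H/(5 + H) (m(H) = (2*H)/(5 + H) = 2*H/(5 + H))
325*(-4 + F(5, -3)*((2 - 4)*m(5))) = 325*(-4 + 5*((2 - 4)*(2*5/(5 + 5)))) = 325*(-4 + 5*(-4*5/10)) = 325*(-4 + 5*(-2*1)) = 325*(-4 + 5*(-2)) = 325*(-4 - 10) = 325*(-14) = -4550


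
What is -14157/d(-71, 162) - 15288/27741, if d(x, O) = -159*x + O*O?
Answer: -15341807/16527031 ≈ -0.92829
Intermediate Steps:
d(x, O) = O² - 159*x (d(x, O) = -159*x + O² = O² - 159*x)
-14157/d(-71, 162) - 15288/27741 = -14157/(162² - 159*(-71)) - 15288/27741 = -14157/(26244 + 11289) - 15288*1/27741 = -14157/37533 - 728/1321 = -14157*1/37533 - 728/1321 = -4719/12511 - 728/1321 = -15341807/16527031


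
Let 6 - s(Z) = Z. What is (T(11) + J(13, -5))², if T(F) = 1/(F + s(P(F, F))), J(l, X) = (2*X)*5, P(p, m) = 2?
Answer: 561001/225 ≈ 2493.3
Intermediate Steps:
J(l, X) = 10*X
s(Z) = 6 - Z
T(F) = 1/(4 + F) (T(F) = 1/(F + (6 - 1*2)) = 1/(F + (6 - 2)) = 1/(F + 4) = 1/(4 + F))
(T(11) + J(13, -5))² = (1/(4 + 11) + 10*(-5))² = (1/15 - 50)² = (-749/15)² = 561001/225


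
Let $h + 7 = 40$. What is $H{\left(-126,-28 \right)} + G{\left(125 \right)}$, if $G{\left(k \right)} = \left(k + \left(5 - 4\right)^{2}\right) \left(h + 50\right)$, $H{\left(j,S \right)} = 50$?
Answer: $10508$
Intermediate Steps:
$h = 33$ ($h = -7 + 40 = 33$)
$G{\left(k \right)} = 83 + 83 k$ ($G{\left(k \right)} = \left(k + \left(5 - 4\right)^{2}\right) \left(33 + 50\right) = \left(k + 1^{2}\right) 83 = \left(k + 1\right) 83 = \left(1 + k\right) 83 = 83 + 83 k$)
$H{\left(-126,-28 \right)} + G{\left(125 \right)} = 50 + \left(83 + 83 \cdot 125\right) = 50 + \left(83 + 10375\right) = 50 + 10458 = 10508$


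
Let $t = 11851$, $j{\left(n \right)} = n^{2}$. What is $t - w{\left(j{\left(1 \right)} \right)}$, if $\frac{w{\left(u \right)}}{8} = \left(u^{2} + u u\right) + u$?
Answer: $11827$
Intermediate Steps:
$w{\left(u \right)} = 8 u + 16 u^{2}$ ($w{\left(u \right)} = 8 \left(\left(u^{2} + u u\right) + u\right) = 8 \left(\left(u^{2} + u^{2}\right) + u\right) = 8 \left(2 u^{2} + u\right) = 8 \left(u + 2 u^{2}\right) = 8 u + 16 u^{2}$)
$t - w{\left(j{\left(1 \right)} \right)} = 11851 - 8 \cdot 1^{2} \left(1 + 2 \cdot 1^{2}\right) = 11851 - 8 \cdot 1 \left(1 + 2 \cdot 1\right) = 11851 - 8 \cdot 1 \left(1 + 2\right) = 11851 - 8 \cdot 1 \cdot 3 = 11851 - 24 = 11827$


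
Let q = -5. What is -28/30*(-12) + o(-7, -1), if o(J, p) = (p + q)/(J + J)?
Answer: 407/35 ≈ 11.629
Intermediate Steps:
o(J, p) = (-5 + p)/(2*J) (o(J, p) = (p - 5)/(J + J) = (-5 + p)/((2*J)) = (-5 + p)*(1/(2*J)) = (-5 + p)/(2*J))
-28/30*(-12) + o(-7, -1) = -28/30*(-12) + (½)*(-5 - 1)/(-7) = -28*1/30*(-12) + (½)*(-⅐)*(-6) = -14/15*(-12) + 3/7 = 56/5 + 3/7 = 407/35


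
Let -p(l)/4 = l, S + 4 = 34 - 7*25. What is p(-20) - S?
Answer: 225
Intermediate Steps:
S = -145 (S = -4 + (34 - 7*25) = -4 + (34 - 175) = -4 - 141 = -145)
p(l) = -4*l
p(-20) - S = -4*(-20) - 1*(-145) = 80 + 145 = 225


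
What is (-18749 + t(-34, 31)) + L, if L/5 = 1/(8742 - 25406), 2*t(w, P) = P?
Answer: -312175049/16664 ≈ -18734.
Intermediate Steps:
t(w, P) = P/2
L = -5/16664 (L = 5/(8742 - 25406) = 5/(-16664) = 5*(-1/16664) = -5/16664 ≈ -0.00030005)
(-18749 + t(-34, 31)) + L = (-18749 + (½)*31) - 5/16664 = (-18749 + 31/2) - 5/16664 = -37467/2 - 5/16664 = -312175049/16664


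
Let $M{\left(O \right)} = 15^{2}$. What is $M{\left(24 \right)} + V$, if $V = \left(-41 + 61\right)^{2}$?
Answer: $625$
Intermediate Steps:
$V = 400$ ($V = 20^{2} = 400$)
$M{\left(O \right)} = 225$
$M{\left(24 \right)} + V = 225 + 400 = 625$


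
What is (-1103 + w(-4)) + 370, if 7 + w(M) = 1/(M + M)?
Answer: -5921/8 ≈ -740.13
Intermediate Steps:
w(M) = -7 + 1/(2*M) (w(M) = -7 + 1/(M + M) = -7 + 1/(2*M))
(-1103 + w(-4)) + 370 = (-1103 + (-7 + (½)/(-4))) + 370 = (-1103 + (-7 + (½)*(-¼))) + 370 = (-1103 + (-7 - ⅛)) + 370 = (-1103 - 57/8) + 370 = -8881/8 + 370 = -5921/8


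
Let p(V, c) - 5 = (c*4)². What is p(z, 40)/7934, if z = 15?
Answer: 25605/7934 ≈ 3.2272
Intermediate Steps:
p(V, c) = 5 + 16*c² (p(V, c) = 5 + (c*4)² = 5 + (4*c)² = 5 + 16*c²)
p(z, 40)/7934 = (5 + 16*40²)/7934 = (5 + 16*1600)*(1/7934) = (5 + 25600)*(1/7934) = 25605*(1/7934) = 25605/7934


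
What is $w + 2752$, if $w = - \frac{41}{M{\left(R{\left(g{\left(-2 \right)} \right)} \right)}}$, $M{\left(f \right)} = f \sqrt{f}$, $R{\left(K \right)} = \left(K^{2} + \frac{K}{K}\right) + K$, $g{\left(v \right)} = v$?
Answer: $2752 - \frac{41 \sqrt{3}}{9} \approx 2744.1$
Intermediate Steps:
$R{\left(K \right)} = 1 + K + K^{2}$ ($R{\left(K \right)} = \left(K^{2} + 1\right) + K = \left(1 + K^{2}\right) + K = 1 + K + K^{2}$)
$M{\left(f \right)} = f^{\frac{3}{2}}$
$w = - \frac{41 \sqrt{3}}{9}$ ($w = - \frac{41}{\left(1 - 2 + \left(-2\right)^{2}\right)^{\frac{3}{2}}} = - \frac{41}{\left(1 - 2 + 4\right)^{\frac{3}{2}}} = - \frac{41}{3^{\frac{3}{2}}} = - \frac{41}{3 \sqrt{3}} = - 41 \frac{\sqrt{3}}{9} = - \frac{41 \sqrt{3}}{9} \approx -7.8905$)
$w + 2752 = - \frac{41 \sqrt{3}}{9} + 2752 = 2752 - \frac{41 \sqrt{3}}{9}$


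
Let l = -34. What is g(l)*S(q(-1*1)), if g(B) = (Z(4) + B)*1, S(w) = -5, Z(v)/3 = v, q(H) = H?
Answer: 110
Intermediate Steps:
Z(v) = 3*v
g(B) = 12 + B (g(B) = (3*4 + B)*1 = (12 + B)*1 = 12 + B)
g(l)*S(q(-1*1)) = (12 - 34)*(-5) = -22*(-5) = 110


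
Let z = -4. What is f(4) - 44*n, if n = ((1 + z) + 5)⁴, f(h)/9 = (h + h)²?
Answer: -128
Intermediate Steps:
f(h) = 36*h² (f(h) = 9*(h + h)² = 9*(2*h)² = 9*(4*h²) = 36*h²)
n = 16 (n = ((1 - 4) + 5)⁴ = (-3 + 5)⁴ = 2⁴ = 16)
f(4) - 44*n = 36*4² - 44*16 = 36*16 - 704 = 576 - 704 = -128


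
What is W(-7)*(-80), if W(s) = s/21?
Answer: 80/3 ≈ 26.667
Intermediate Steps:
W(s) = s/21 (W(s) = s*(1/21) = s/21)
W(-7)*(-80) = ((1/21)*(-7))*(-80) = -1/3*(-80) = 80/3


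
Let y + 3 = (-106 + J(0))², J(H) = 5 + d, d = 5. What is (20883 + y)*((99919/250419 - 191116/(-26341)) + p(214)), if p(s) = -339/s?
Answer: 42981813876471096/235267565351 ≈ 1.8269e+5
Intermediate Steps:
J(H) = 10 (J(H) = 5 + 5 = 10)
y = 9213 (y = -3 + (-106 + 10)² = -3 + (-96)² = -3 + 9216 = 9213)
(20883 + y)*((99919/250419 - 191116/(-26341)) + p(214)) = (20883 + 9213)*((99919/250419 - 191116/(-26341)) - 339/214) = 30096*((99919*(1/250419) - 191116*(-1/26341)) - 339*1/214) = 30096*((99919/250419 + 191116/26341) - 339/214) = 30096*(50491043983/6596286879 - 339/214) = 30096*(8568942160381/1411605392106) = 42981813876471096/235267565351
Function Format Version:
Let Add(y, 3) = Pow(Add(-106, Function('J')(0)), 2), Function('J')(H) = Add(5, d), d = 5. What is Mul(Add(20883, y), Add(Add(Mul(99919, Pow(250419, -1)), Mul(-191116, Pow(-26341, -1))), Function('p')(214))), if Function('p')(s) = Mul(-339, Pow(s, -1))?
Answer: Rational(42981813876471096, 235267565351) ≈ 1.8269e+5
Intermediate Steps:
Function('J')(H) = 10 (Function('J')(H) = Add(5, 5) = 10)
y = 9213 (y = Add(-3, Pow(Add(-106, 10), 2)) = Add(-3, Pow(-96, 2)) = Add(-3, 9216) = 9213)
Mul(Add(20883, y), Add(Add(Mul(99919, Pow(250419, -1)), Mul(-191116, Pow(-26341, -1))), Function('p')(214))) = Mul(Add(20883, 9213), Add(Add(Mul(99919, Pow(250419, -1)), Mul(-191116, Pow(-26341, -1))), Mul(-339, Pow(214, -1)))) = Mul(30096, Add(Add(Mul(99919, Rational(1, 250419)), Mul(-191116, Rational(-1, 26341))), Mul(-339, Rational(1, 214)))) = Mul(30096, Add(Add(Rational(99919, 250419), Rational(191116, 26341)), Rational(-339, 214))) = Mul(30096, Add(Rational(50491043983, 6596286879), Rational(-339, 214))) = Mul(30096, Rational(8568942160381, 1411605392106)) = Rational(42981813876471096, 235267565351)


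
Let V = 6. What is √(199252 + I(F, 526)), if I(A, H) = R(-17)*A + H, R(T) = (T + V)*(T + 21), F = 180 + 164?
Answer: √184642 ≈ 429.70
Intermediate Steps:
F = 344
R(T) = (6 + T)*(21 + T) (R(T) = (T + 6)*(T + 21) = (6 + T)*(21 + T))
I(A, H) = H - 44*A (I(A, H) = (126 + (-17)² + 27*(-17))*A + H = (126 + 289 - 459)*A + H = -44*A + H = H - 44*A)
√(199252 + I(F, 526)) = √(199252 + (526 - 44*344)) = √(199252 + (526 - 15136)) = √(199252 - 14610) = √184642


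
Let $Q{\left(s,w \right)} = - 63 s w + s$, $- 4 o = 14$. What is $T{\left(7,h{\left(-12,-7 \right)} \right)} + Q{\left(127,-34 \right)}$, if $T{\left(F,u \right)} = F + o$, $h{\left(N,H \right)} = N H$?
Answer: $\frac{544329}{2} \approx 2.7216 \cdot 10^{5}$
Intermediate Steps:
$o = - \frac{7}{2}$ ($o = \left(- \frac{1}{4}\right) 14 = - \frac{7}{2} \approx -3.5$)
$h{\left(N,H \right)} = H N$
$T{\left(F,u \right)} = - \frac{7}{2} + F$ ($T{\left(F,u \right)} = F - \frac{7}{2} = - \frac{7}{2} + F$)
$Q{\left(s,w \right)} = s - 63 s w$ ($Q{\left(s,w \right)} = - 63 s w + s = s - 63 s w$)
$T{\left(7,h{\left(-12,-7 \right)} \right)} + Q{\left(127,-34 \right)} = \left(- \frac{7}{2} + 7\right) + 127 \left(1 - -2142\right) = \frac{7}{2} + 127 \left(1 + 2142\right) = \frac{7}{2} + 127 \cdot 2143 = \frac{7}{2} + 272161 = \frac{544329}{2}$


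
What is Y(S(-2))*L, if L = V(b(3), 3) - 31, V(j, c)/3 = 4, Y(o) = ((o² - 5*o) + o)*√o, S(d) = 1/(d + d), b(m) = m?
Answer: -323*I/32 ≈ -10.094*I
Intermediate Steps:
S(d) = 1/(2*d)
Y(o) = √o*(o² - 4*o) (Y(o) = (o² - 4*o)*√o = √o*(o² - 4*o))
V(j, c) = 12 (V(j, c) = 3*4 = 12)
L = -19 (L = 12 - 31 = -19)
Y(S(-2))*L = (((½)/(-2))^(3/2)*(-4 + (½)/(-2)))*(-19) = (((½)*(-½))^(3/2)*(-4 + (½)*(-½)))*(-19) = ((-¼)^(3/2)*(-4 - ¼))*(-19) = (-I/8*(-17/4))*(-19) = (17*I/32)*(-19) = -323*I/32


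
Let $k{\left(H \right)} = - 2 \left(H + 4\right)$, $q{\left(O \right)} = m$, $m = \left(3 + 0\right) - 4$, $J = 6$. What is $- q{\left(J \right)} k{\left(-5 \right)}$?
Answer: $2$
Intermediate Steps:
$m = -1$ ($m = 3 - 4 = -1$)
$q{\left(O \right)} = -1$
$k{\left(H \right)} = -8 - 2 H$ ($k{\left(H \right)} = - 2 \left(4 + H\right) = -8 - 2 H$)
$- q{\left(J \right)} k{\left(-5 \right)} = \left(-1\right) \left(-1\right) \left(-8 - -10\right) = 1 \left(-8 + 10\right) = 1 \cdot 2 = 2$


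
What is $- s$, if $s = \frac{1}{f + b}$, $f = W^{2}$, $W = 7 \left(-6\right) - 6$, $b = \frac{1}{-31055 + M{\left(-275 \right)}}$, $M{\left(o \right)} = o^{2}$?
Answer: $- \frac{44570}{102689281} \approx -0.00043403$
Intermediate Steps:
$b = \frac{1}{44570}$ ($b = \frac{1}{-31055 + \left(-275\right)^{2}} = \frac{1}{-31055 + 75625} = \frac{1}{44570} \approx 2.2437 \cdot 10^{-5}$)
$W = -48$ ($W = -42 - 6 = -48$)
$f = 2304$ ($f = \left(-48\right)^{2} = 2304$)
$s = \frac{44570}{102689281}$ ($s = \frac{1}{2304 + \frac{1}{44570}} = \frac{1}{\frac{102689281}{44570}} = \frac{44570}{102689281} \approx 0.00043403$)
$- s = \left(-1\right) \frac{44570}{102689281} = - \frac{44570}{102689281}$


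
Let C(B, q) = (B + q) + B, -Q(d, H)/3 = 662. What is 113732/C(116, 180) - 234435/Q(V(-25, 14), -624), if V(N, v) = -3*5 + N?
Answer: 26871581/68186 ≈ 394.09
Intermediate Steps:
V(N, v) = -15 + N
Q(d, H) = -1986 (Q(d, H) = -3*662 = -1986)
C(B, q) = q + 2*B
113732/C(116, 180) - 234435/Q(V(-25, 14), -624) = 113732/(180 + 2*116) - 234435/(-1986) = 113732/(180 + 232) - 234435*(-1/1986) = 113732/412 + 78145/662 = 113732*(1/412) + 78145/662 = 28433/103 + 78145/662 = 26871581/68186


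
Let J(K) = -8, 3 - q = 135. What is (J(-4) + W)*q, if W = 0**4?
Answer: 1056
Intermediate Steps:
q = -132 (q = 3 - 1*135 = 3 - 135 = -132)
W = 0
(J(-4) + W)*q = (-8 + 0)*(-132) = -8*(-132) = 1056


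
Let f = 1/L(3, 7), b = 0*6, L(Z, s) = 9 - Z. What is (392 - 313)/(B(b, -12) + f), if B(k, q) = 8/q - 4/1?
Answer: -158/9 ≈ -17.556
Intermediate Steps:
b = 0
B(k, q) = -4 + 8/q (B(k, q) = 8/q - 4*1 = 8/q - 4 = -4 + 8/q)
f = ⅙ (f = 1/(9 - 1*3) = 1/(9 - 3) = 1/6 = ⅙ ≈ 0.16667)
(392 - 313)/(B(b, -12) + f) = (392 - 313)/((-4 + 8/(-12)) + ⅙) = 79/((-4 + 8*(-1/12)) + ⅙) = 79/((-4 - ⅔) + ⅙) = 79/(-14/3 + ⅙) = 79/(-9/2) = 79*(-2/9) = -158/9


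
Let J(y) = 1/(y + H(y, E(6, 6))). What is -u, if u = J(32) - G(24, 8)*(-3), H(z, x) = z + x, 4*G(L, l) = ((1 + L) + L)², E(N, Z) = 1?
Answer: -468199/260 ≈ -1800.8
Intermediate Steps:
G(L, l) = (1 + 2*L)²/4 (G(L, l) = ((1 + L) + L)²/4 = (1 + 2*L)²/4)
H(z, x) = x + z
J(y) = 1/(1 + 2*y) (J(y) = 1/(y + (1 + y)) = 1/(1 + 2*y))
u = 468199/260 (u = 1/(1 + 2*32) - (1 + 2*24)²/4*(-3) = 1/(1 + 64) - (1 + 48)²/4*(-3) = 1/65 - (¼)*49²*(-3) = 1/65 - (¼)*2401*(-3) = 1/65 - 2401*(-3)/4 = 1/65 - 1*(-7203/4) = 1/65 + 7203/4 = 468199/260 ≈ 1800.8)
-u = -1*468199/260 = -468199/260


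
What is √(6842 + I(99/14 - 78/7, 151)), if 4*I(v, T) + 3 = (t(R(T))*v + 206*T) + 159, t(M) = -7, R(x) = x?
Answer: √234634/4 ≈ 121.10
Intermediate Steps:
I(v, T) = 39 - 7*v/4 + 103*T/2 (I(v, T) = -¾ + ((-7*v + 206*T) + 159)/4 = -¾ + (159 - 7*v + 206*T)/4 = -¾ + (159/4 - 7*v/4 + 103*T/2) = 39 - 7*v/4 + 103*T/2)
√(6842 + I(99/14 - 78/7, 151)) = √(6842 + (39 - 7*(99/14 - 78/7)/4 + (103/2)*151)) = √(6842 + (39 - 7*(99*(1/14) - 78*⅐)/4 + 15553/2)) = √(6842 + (39 - 7*(99/14 - 78/7)/4 + 15553/2)) = √(6842 + (39 - 7/4*(-57/14) + 15553/2)) = √(6842 + (39 + 57/8 + 15553/2)) = √(6842 + 62581/8) = √(117317/8) = √234634/4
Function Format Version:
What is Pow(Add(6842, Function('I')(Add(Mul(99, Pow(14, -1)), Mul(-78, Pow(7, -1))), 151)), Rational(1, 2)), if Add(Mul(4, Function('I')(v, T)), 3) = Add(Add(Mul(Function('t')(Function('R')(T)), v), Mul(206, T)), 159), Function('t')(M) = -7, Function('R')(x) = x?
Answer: Mul(Rational(1, 4), Pow(234634, Rational(1, 2))) ≈ 121.10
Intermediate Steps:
Function('I')(v, T) = Add(39, Mul(Rational(-7, 4), v), Mul(Rational(103, 2), T)) (Function('I')(v, T) = Add(Rational(-3, 4), Mul(Rational(1, 4), Add(Add(Mul(-7, v), Mul(206, T)), 159))) = Add(Rational(-3, 4), Mul(Rational(1, 4), Add(159, Mul(-7, v), Mul(206, T)))) = Add(Rational(-3, 4), Add(Rational(159, 4), Mul(Rational(-7, 4), v), Mul(Rational(103, 2), T))) = Add(39, Mul(Rational(-7, 4), v), Mul(Rational(103, 2), T)))
Pow(Add(6842, Function('I')(Add(Mul(99, Pow(14, -1)), Mul(-78, Pow(7, -1))), 151)), Rational(1, 2)) = Pow(Add(6842, Add(39, Mul(Rational(-7, 4), Add(Mul(99, Pow(14, -1)), Mul(-78, Pow(7, -1)))), Mul(Rational(103, 2), 151))), Rational(1, 2)) = Pow(Add(6842, Add(39, Mul(Rational(-7, 4), Add(Mul(99, Rational(1, 14)), Mul(-78, Rational(1, 7)))), Rational(15553, 2))), Rational(1, 2)) = Pow(Add(6842, Add(39, Mul(Rational(-7, 4), Add(Rational(99, 14), Rational(-78, 7))), Rational(15553, 2))), Rational(1, 2)) = Pow(Add(6842, Add(39, Mul(Rational(-7, 4), Rational(-57, 14)), Rational(15553, 2))), Rational(1, 2)) = Pow(Add(6842, Add(39, Rational(57, 8), Rational(15553, 2))), Rational(1, 2)) = Pow(Add(6842, Rational(62581, 8)), Rational(1, 2)) = Pow(Rational(117317, 8), Rational(1, 2)) = Mul(Rational(1, 4), Pow(234634, Rational(1, 2)))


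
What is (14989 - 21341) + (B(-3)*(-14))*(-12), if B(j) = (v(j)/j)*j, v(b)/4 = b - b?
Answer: -6352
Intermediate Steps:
v(b) = 0 (v(b) = 4*(b - b) = 4*0 = 0)
B(j) = 0 (B(j) = (0/j)*j = 0*j = 0)
(14989 - 21341) + (B(-3)*(-14))*(-12) = (14989 - 21341) + (0*(-14))*(-12) = -6352 + 0*(-12) = -6352 + 0 = -6352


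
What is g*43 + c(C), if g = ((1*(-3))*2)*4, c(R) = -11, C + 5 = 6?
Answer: -1043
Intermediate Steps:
C = 1 (C = -5 + 6 = 1)
g = -24 (g = -3*2*4 = -6*4 = -24)
g*43 + c(C) = -24*43 - 11 = -1032 - 11 = -1043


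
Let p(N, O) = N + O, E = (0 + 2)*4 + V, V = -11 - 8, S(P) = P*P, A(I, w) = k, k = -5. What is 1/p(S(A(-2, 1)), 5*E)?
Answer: -1/30 ≈ -0.033333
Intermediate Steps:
A(I, w) = -5
S(P) = P**2
V = -19
E = -11 (E = (0 + 2)*4 - 19 = 2*4 - 19 = 8 - 19 = -11)
1/p(S(A(-2, 1)), 5*E) = 1/((-5)**2 + 5*(-11)) = 1/(25 - 55) = 1/(-30) = -1/30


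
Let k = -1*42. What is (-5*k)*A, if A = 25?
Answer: 5250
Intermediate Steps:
k = -42
(-5*k)*A = -5*(-42)*25 = 210*25 = 5250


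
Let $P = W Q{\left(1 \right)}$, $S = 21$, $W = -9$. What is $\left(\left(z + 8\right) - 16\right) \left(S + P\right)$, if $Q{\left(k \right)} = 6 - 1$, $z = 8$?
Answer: $0$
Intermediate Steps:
$Q{\left(k \right)} = 5$
$P = -45$ ($P = \left(-9\right) 5 = -45$)
$\left(\left(z + 8\right) - 16\right) \left(S + P\right) = \left(\left(8 + 8\right) - 16\right) \left(21 - 45\right) = \left(16 - 16\right) \left(-24\right) = 0 \left(-24\right) = 0$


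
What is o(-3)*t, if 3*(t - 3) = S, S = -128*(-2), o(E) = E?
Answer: -265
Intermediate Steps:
S = 256
t = 265/3 (t = 3 + (⅓)*256 = 3 + 256/3 = 265/3 ≈ 88.333)
o(-3)*t = -3*265/3 = -265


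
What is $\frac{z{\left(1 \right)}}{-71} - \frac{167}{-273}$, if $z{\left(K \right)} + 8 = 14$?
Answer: $\frac{10219}{19383} \approx 0.52721$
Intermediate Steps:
$z{\left(K \right)} = 6$ ($z{\left(K \right)} = -8 + 14 = 6$)
$\frac{z{\left(1 \right)}}{-71} - \frac{167}{-273} = \frac{6}{-71} - \frac{167}{-273} = 6 \left(- \frac{1}{71}\right) - - \frac{167}{273} = - \frac{6}{71} + \frac{167}{273} = \frac{10219}{19383}$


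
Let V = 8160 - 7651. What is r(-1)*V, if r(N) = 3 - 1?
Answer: 1018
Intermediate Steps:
r(N) = 2
V = 509
r(-1)*V = 2*509 = 1018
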